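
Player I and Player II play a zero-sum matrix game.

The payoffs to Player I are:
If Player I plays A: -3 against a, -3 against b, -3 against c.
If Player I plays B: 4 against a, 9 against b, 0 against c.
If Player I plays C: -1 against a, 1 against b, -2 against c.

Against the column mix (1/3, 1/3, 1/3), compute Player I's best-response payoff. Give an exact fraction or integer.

13/3

A: (-3)·(1/3) + (-3)·(1/3) + (-3)·(1/3) = -3.
B: (4)·(1/3) + (9)·(1/3) + (0)·(1/3) = 13/3.
C: (-1)·(1/3) + (1)·(1/3) + (-2)·(1/3) = -2/3.
The best pure response is B with expected payoff 13/3.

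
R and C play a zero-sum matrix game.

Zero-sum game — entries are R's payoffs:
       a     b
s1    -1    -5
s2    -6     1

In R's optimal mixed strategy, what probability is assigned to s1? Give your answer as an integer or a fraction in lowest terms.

7/11

Row minima are -5 and -6, so R's maximin is -5; column maxima are -1 and 1, so C's minimax is -1. These differ, so the equilibrium is in mixed strategies.
Let R play s1 with probability p. C is indifferent when −p − 6(1−p) = −5p + (1−p), giving p = 7/11.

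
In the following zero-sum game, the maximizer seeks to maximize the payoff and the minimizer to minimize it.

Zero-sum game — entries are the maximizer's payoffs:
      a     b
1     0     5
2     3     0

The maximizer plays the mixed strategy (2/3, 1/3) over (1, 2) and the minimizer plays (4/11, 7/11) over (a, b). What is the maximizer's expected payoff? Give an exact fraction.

Against (4/11, 7/11), each row's expected payoff is 1: 35/11; 2: 12/11.
Taking the (2/3, 1/3)-weighted average: (2/3)·(35/11) + (1/3)·(12/11) = 82/33.

82/33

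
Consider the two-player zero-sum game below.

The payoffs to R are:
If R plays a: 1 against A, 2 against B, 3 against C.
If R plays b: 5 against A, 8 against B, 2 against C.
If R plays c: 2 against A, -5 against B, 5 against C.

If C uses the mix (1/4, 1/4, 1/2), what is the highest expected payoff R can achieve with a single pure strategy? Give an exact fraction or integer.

17/4

a: (1)·(1/4) + (2)·(1/4) + (3)·(1/2) = 9/4.
b: (5)·(1/4) + (8)·(1/4) + (2)·(1/2) = 17/4.
c: (2)·(1/4) + (-5)·(1/4) + (5)·(1/2) = 7/4.
The best pure response is b with expected payoff 17/4.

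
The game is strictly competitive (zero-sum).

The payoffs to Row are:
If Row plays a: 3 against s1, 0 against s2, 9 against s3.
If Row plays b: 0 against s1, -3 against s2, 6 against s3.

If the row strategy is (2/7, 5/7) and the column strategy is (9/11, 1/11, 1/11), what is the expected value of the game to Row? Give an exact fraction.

87/77

Against (9/11, 1/11, 1/11), each row's expected payoff is a: 36/11; b: 3/11.
Taking the (2/7, 5/7)-weighted average: (2/7)·(36/11) + (5/7)·(3/11) = 87/77.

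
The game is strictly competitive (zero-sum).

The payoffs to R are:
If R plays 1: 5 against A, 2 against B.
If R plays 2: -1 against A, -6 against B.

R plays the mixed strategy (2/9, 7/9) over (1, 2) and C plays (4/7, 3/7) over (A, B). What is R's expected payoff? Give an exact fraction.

-34/21

Against (4/7, 3/7), each row's expected payoff is 1: 26/7; 2: -22/7.
Taking the (2/9, 7/9)-weighted average: (2/9)·(26/7) + (7/9)·(-22/7) = -34/21.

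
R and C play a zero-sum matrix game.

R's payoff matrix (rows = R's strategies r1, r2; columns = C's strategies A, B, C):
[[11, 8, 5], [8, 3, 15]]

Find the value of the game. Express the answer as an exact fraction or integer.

Column A is strictly dominated by B for C (it gives R more in every row).
The remaining 2×2 game on (r1, r2) × (B, C) has no saddle point. Let R play r1 with probability p; indifference gives 8p + 3(1−p) = 5p + 15(1−p), so p = 4/5.
Similarly C's optimal q on B is 2/3, and the value is 8·(2/3) + (5)·(1/3) = 7.

7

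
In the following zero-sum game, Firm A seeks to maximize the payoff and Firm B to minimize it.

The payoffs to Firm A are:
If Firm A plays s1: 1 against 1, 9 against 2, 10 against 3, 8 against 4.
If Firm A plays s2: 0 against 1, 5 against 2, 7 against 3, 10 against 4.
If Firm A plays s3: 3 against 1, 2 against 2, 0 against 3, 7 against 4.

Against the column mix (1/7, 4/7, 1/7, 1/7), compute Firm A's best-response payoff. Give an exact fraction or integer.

55/7

s1: (1)·(1/7) + (9)·(4/7) + (10)·(1/7) + (8)·(1/7) = 55/7.
s2: (0)·(1/7) + (5)·(4/7) + (7)·(1/7) + (10)·(1/7) = 37/7.
s3: (3)·(1/7) + (2)·(4/7) + (0)·(1/7) + (7)·(1/7) = 18/7.
The best pure response is s1 with expected payoff 55/7.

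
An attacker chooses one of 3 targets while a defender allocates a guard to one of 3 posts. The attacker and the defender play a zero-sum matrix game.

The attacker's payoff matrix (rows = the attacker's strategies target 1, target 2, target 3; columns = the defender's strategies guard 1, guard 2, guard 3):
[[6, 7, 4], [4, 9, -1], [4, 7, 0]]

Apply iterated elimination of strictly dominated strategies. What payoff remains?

4

Column guard 1 is strictly dominated by guard 3 for the defender (4<6, -1<4, 0<4); eliminate guard 1.
Column guard 2 is strictly dominated by guard 3 for the defender (4<7, -1<9, 0<7); eliminate guard 2.
Row target 2 is strictly dominated by row target 1 (4>-1); eliminate target 2.
Row target 3 is strictly dominated by row target 1 (4>0); eliminate target 3.
Only (target 1, guard 3) remains, with payoff 4.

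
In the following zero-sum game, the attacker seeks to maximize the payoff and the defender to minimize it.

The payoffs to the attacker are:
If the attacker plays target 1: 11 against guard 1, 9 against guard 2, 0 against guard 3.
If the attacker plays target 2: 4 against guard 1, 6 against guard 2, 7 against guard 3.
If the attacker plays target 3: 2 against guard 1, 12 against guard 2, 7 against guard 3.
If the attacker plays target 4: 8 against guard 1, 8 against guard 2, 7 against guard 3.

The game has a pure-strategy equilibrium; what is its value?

Row minima: 0, 4, 2, 7 → the attacker's maximin is 7.
Column maxima: 11, 12, 7 → the defender's minimax is 7.
They coincide at (target 4, guard 3), so the value is 7.

7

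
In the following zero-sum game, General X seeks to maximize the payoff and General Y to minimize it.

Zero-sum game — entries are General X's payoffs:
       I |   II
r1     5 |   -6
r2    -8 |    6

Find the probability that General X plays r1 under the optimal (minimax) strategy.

14/25

Row minima are -6 and -8, so General X's maximin is -6; column maxima are 5 and 6, so General Y's minimax is 5. These differ, so the equilibrium is in mixed strategies.
Let General X play r1 with probability p. General Y is indifferent when 5p − 8(1−p) = −6p + 6(1−p), giving p = 14/25.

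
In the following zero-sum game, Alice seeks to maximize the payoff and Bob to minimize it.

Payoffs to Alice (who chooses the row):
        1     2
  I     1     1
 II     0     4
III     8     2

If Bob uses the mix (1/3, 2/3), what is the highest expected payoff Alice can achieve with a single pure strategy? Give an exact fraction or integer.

4

I: (1)·(1/3) + (1)·(2/3) = 1.
II: (0)·(1/3) + (4)·(2/3) = 8/3.
III: (8)·(1/3) + (2)·(2/3) = 4.
The best pure response is III with expected payoff 4.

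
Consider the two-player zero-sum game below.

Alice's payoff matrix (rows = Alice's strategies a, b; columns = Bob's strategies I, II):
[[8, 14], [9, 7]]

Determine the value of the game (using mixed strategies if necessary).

35/4

Row minima are 8 and 7, so Alice's maximin is 8; column maxima are 9 and 14, so Bob's minimax is 9. These differ, so the equilibrium is in mixed strategies.
Let Alice play a with probability p. Bob is indifferent when 8p + 9(1−p) = 14p + 7(1−p), giving p = 1/4.
Let Bob play I with probability q. Alice is indifferent when 8q + 14(1−q) = 9q + 7(1−q), giving q = 7/8.
The value is 8·(7/8) + (14)·(1/8) = 35/4.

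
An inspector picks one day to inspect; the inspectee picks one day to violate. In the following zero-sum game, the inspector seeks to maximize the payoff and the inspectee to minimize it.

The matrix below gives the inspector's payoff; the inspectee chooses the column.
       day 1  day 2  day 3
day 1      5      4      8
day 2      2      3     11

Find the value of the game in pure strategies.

Row minima: 4, 2 → the inspector's maximin is 4.
Column maxima: 5, 4, 11 → the inspectee's minimax is 4.
They coincide at (day 1, day 2), so the value is 4.

4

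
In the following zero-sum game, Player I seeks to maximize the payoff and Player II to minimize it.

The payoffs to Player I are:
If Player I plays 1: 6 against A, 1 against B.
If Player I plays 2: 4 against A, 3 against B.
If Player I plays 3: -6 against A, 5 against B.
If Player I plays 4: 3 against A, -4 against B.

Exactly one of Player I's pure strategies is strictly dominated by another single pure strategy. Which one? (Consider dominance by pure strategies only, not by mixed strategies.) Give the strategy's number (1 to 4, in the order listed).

Compare 4 with 1: 6 > 3, 1 > -4.
So 1 strictly dominates 4 for Player I; 4 is strictly dominated.

4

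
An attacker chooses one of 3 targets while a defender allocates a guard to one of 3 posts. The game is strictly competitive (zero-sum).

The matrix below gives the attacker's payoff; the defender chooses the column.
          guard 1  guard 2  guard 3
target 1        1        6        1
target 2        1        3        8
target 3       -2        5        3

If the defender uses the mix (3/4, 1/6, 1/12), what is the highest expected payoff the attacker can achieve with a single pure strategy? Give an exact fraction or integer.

23/12

target 1: (1)·(3/4) + (6)·(1/6) + (1)·(1/12) = 11/6.
target 2: (1)·(3/4) + (3)·(1/6) + (8)·(1/12) = 23/12.
target 3: (-2)·(3/4) + (5)·(1/6) + (3)·(1/12) = -5/12.
The best pure response is target 2 with expected payoff 23/12.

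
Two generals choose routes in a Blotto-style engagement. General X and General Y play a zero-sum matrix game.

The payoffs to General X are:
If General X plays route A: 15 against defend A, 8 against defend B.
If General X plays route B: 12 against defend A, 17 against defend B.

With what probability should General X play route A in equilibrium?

5/12

Row minima are 8 and 12, so General X's maximin is 12; column maxima are 15 and 17, so General Y's minimax is 15. These differ, so the equilibrium is in mixed strategies.
Let General X play route A with probability p. General Y is indifferent when 15p + 12(1−p) = 8p + 17(1−p), giving p = 5/12.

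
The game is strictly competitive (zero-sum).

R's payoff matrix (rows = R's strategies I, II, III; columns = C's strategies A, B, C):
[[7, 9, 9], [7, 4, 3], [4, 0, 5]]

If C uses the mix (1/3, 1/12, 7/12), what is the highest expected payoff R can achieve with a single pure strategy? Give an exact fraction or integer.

I: (7)·(1/3) + (9)·(1/12) + (9)·(7/12) = 25/3.
II: (7)·(1/3) + (4)·(1/12) + (3)·(7/12) = 53/12.
III: (4)·(1/3) + (0)·(1/12) + (5)·(7/12) = 17/4.
The best pure response is I with expected payoff 25/3.

25/3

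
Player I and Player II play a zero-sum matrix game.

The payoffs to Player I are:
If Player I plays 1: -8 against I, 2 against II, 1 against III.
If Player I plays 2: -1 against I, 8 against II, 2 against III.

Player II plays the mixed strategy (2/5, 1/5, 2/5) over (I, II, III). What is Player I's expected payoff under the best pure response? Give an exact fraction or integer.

2

1: (-8)·(2/5) + (2)·(1/5) + (1)·(2/5) = -12/5.
2: (-1)·(2/5) + (8)·(1/5) + (2)·(2/5) = 2.
The best pure response is 2 with expected payoff 2.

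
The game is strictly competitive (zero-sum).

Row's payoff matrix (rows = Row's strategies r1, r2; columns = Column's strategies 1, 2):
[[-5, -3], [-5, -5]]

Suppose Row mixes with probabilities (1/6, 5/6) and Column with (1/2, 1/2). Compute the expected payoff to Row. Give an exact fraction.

-29/6

Against (1/2, 1/2), each row's expected payoff is r1: -4; r2: -5.
Taking the (1/6, 5/6)-weighted average: (1/6)·(-4) + (5/6)·(-5) = -29/6.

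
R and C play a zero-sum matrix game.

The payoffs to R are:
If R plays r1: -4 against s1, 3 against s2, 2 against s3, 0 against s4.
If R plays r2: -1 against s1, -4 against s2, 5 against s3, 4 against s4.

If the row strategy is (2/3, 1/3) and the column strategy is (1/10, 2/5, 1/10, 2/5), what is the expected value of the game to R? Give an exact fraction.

4/5

Against (1/10, 2/5, 1/10, 2/5), each row's expected payoff is r1: 1; r2: 2/5.
Taking the (2/3, 1/3)-weighted average: (2/3)·(1) + (1/3)·(2/5) = 4/5.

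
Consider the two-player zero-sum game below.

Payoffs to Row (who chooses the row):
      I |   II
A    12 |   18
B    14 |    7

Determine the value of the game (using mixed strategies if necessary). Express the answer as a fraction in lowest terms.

Row minima are 12 and 7, so Row's maximin is 12; column maxima are 14 and 18, so Column's minimax is 14. These differ, so the equilibrium is in mixed strategies.
Let Row play A with probability p. Column is indifferent when 12p + 14(1−p) = 18p + 7(1−p), giving p = 7/13.
Let Column play I with probability q. Row is indifferent when 12q + 18(1−q) = 14q + 7(1−q), giving q = 11/13.
The value is 12·(11/13) + (18)·(2/13) = 168/13.

168/13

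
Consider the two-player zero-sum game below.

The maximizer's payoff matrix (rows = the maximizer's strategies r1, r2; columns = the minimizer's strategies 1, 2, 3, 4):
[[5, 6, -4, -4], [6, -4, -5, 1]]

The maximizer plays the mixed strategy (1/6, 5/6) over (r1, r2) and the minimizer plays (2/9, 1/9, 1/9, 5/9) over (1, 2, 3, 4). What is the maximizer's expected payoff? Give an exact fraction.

Against (2/9, 1/9, 1/9, 5/9), each row's expected payoff is r1: -8/9; r2: 8/9.
Taking the (1/6, 5/6)-weighted average: (1/6)·(-8/9) + (5/6)·(8/9) = 16/27.

16/27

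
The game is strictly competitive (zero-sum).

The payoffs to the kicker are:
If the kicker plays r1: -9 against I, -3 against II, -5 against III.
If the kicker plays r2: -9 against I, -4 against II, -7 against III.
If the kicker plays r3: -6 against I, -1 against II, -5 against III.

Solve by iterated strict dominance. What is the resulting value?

Row r2 is strictly dominated by row r3 (-6>-9, -1>-4, -5>-7); eliminate r2.
Column II is strictly dominated by I for the goalkeeper (-9<-3, -6<-1); eliminate II.
Column III is strictly dominated by I for the goalkeeper (-9<-5, -6<-5); eliminate III.
Row r1 is strictly dominated by row r3 (-6>-9); eliminate r1.
Only (r3, I) remains, with payoff -6.

-6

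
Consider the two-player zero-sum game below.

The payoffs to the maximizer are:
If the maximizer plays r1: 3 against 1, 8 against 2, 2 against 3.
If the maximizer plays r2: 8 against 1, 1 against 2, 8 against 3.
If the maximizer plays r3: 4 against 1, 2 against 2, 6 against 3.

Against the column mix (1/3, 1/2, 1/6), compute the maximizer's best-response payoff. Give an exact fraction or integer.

r1: (3)·(1/3) + (8)·(1/2) + (2)·(1/6) = 16/3.
r2: (8)·(1/3) + (1)·(1/2) + (8)·(1/6) = 9/2.
r3: (4)·(1/3) + (2)·(1/2) + (6)·(1/6) = 10/3.
The best pure response is r1 with expected payoff 16/3.

16/3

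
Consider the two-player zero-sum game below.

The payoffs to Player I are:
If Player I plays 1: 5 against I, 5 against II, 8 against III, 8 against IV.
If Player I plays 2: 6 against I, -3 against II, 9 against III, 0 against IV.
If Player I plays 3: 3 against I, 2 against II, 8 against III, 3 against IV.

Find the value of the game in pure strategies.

5

Row minima: 5, -3, 2 → Player I's maximin is 5.
Column maxima: 6, 5, 9, 8 → Player II's minimax is 5.
They coincide at (1, II), so the value is 5.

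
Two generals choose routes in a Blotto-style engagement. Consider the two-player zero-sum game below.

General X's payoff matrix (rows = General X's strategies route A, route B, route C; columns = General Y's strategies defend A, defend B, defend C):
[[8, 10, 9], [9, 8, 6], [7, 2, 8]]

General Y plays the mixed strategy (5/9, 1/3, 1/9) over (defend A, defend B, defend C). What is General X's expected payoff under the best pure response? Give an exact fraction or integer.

route A: (8)·(5/9) + (10)·(1/3) + (9)·(1/9) = 79/9.
route B: (9)·(5/9) + (8)·(1/3) + (6)·(1/9) = 25/3.
route C: (7)·(5/9) + (2)·(1/3) + (8)·(1/9) = 49/9.
The best pure response is route A with expected payoff 79/9.

79/9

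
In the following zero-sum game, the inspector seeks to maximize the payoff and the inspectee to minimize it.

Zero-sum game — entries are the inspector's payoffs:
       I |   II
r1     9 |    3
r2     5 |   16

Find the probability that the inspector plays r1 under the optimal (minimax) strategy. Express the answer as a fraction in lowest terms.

11/17

Row minima are 3 and 5, so the inspector's maximin is 5; column maxima are 9 and 16, so the inspectee's minimax is 9. These differ, so the equilibrium is in mixed strategies.
Let the inspector play r1 with probability p. The inspectee is indifferent when 9p + 5(1−p) = 3p + 16(1−p), giving p = 11/17.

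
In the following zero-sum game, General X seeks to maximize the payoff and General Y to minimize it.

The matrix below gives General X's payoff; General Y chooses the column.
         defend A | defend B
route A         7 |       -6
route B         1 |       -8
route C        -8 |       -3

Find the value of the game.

-23/6

Row route B is strictly dominated by row route A, so General X never plays it.
The remaining 2×2 game on (route A, route C) × (defend A, defend B) has no saddle point. Let General X play route A with probability p; indifference gives 7p − 8(1−p) = −6p − 3(1−p), so p = 5/18.
Similarly General Y's optimal q on defend A is 1/6, and the value is 7·(1/6) + (-6)·(5/6) = -23/6.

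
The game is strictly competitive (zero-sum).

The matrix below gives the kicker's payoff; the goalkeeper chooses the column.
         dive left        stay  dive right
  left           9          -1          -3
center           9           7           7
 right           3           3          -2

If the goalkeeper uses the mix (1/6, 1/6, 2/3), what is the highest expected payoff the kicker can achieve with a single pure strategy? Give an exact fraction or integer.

left: (9)·(1/6) + (-1)·(1/6) + (-3)·(2/3) = -2/3.
center: (9)·(1/6) + (7)·(1/6) + (7)·(2/3) = 22/3.
right: (3)·(1/6) + (3)·(1/6) + (-2)·(2/3) = -1/3.
The best pure response is center with expected payoff 22/3.

22/3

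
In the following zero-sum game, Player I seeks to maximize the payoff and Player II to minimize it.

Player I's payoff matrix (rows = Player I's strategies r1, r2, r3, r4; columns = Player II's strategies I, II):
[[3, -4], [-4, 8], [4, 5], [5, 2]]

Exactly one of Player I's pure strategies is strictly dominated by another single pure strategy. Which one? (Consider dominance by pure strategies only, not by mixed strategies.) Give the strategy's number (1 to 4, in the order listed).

Compare r1 with r3: 4 > 3, 5 > -4.
So r3 strictly dominates r1 for Player I; r1 is strictly dominated.

1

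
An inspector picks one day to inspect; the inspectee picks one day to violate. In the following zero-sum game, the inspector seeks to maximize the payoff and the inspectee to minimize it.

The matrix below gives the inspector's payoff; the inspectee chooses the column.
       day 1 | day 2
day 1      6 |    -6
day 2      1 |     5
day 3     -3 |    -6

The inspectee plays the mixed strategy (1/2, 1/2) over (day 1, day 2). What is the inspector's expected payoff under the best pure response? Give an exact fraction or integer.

day 1: (6)·(1/2) + (-6)·(1/2) = 0.
day 2: (1)·(1/2) + (5)·(1/2) = 3.
day 3: (-3)·(1/2) + (-6)·(1/2) = -9/2.
The best pure response is day 2 with expected payoff 3.

3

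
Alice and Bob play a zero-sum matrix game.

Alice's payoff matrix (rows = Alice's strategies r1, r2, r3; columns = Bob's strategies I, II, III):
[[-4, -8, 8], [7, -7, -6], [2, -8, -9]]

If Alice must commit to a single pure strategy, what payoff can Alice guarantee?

-7

The worst-case payoff for each row is r1: -8, r2: -7, r3: -9.
The best of these is -7.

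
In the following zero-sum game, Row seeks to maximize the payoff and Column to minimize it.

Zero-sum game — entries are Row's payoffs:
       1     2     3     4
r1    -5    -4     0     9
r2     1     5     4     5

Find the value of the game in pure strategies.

Row minima: -5, 1 → Row's maximin is 1.
Column maxima: 1, 5, 4, 9 → Column's minimax is 1.
They coincide at (r2, 1), so the value is 1.

1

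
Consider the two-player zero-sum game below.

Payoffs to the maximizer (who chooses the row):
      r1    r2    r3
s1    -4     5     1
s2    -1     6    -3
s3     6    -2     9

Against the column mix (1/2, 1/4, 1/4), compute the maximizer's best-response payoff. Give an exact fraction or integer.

s1: (-4)·(1/2) + (5)·(1/4) + (1)·(1/4) = -1/2.
s2: (-1)·(1/2) + (6)·(1/4) + (-3)·(1/4) = 1/4.
s3: (6)·(1/2) + (-2)·(1/4) + (9)·(1/4) = 19/4.
The best pure response is s3 with expected payoff 19/4.

19/4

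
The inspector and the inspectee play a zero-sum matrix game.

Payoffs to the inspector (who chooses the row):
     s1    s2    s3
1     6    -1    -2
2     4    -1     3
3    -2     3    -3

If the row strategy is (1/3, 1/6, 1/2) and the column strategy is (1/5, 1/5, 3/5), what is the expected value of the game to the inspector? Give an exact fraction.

Against (1/5, 1/5, 3/5), each row's expected payoff is 1: -1/5; 2: 12/5; 3: -8/5.
Taking the (1/3, 1/6, 1/2)-weighted average: (1/3)·(-1/5) + (1/6)·(12/5) + (1/2)·(-8/5) = -7/15.

-7/15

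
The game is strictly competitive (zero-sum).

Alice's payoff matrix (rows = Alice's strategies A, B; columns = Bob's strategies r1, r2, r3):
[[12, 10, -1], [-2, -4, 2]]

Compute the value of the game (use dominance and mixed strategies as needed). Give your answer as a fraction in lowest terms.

Column r1 is strictly dominated by r2 for Bob (it gives Alice more in every row).
The remaining 2×2 game on (A, B) × (r2, r3) has no saddle point. Let Alice play A with probability p; indifference gives 10p − 4(1−p) = −p + 2(1−p), so p = 6/17.
Similarly Bob's optimal q on r2 is 3/17, and the value is 10·(3/17) + (-1)·(14/17) = 16/17.

16/17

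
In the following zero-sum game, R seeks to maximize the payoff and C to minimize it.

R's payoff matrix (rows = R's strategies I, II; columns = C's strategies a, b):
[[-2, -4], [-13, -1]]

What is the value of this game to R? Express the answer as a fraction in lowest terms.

Row minima are -4 and -13, so R's maximin is -4; column maxima are -2 and -1, so C's minimax is -2. These differ, so the equilibrium is in mixed strategies.
Let R play I with probability p. C is indifferent when −2p − 13(1−p) = −4p − (1−p), giving p = 6/7.
Let C play a with probability q. R is indifferent when −2q − 4(1−q) = −13q − (1−q), giving q = 3/14.
The value is -2·(3/14) + (-4)·(11/14) = -25/7.

-25/7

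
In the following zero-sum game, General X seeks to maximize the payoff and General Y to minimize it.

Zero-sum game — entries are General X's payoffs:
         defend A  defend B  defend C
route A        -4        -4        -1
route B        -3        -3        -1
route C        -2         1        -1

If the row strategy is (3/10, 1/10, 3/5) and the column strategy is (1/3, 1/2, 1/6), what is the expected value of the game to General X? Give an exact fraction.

-91/60

Against (1/3, 1/2, 1/6), each row's expected payoff is route A: -7/2; route B: -8/3; route C: -1/3.
Taking the (3/10, 1/10, 3/5)-weighted average: (3/10)·(-7/2) + (1/10)·(-8/3) + (3/5)·(-1/3) = -91/60.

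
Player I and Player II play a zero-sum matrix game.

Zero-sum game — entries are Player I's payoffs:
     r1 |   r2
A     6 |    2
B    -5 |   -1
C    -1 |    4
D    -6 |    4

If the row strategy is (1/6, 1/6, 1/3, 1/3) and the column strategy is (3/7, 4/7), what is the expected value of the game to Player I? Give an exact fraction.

29/42

Against (3/7, 4/7), each row's expected payoff is A: 26/7; B: -19/7; C: 13/7; D: -2/7.
Taking the (1/6, 1/6, 1/3, 1/3)-weighted average: (1/6)·(26/7) + (1/6)·(-19/7) + (1/3)·(13/7) + (1/3)·(-2/7) = 29/42.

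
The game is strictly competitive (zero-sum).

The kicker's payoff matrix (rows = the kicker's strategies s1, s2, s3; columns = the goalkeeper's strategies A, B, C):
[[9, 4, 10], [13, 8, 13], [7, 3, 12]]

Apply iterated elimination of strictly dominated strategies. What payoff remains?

Column C is strictly dominated by B for the goalkeeper (4<10, 8<13, 3<12); eliminate C.
Column A is strictly dominated by B for the goalkeeper (4<9, 8<13, 3<7); eliminate A.
Row s3 is strictly dominated by row s1 (4>3); eliminate s3.
Row s1 is strictly dominated by row s2 (8>4); eliminate s1.
Only (s2, B) remains, with payoff 8.

8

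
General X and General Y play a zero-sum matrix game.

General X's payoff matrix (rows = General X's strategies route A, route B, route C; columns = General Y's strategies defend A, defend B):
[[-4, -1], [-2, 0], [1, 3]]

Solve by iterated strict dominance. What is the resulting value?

Column defend B is strictly dominated by defend A for General Y (-4<-1, -2<0, 1<3); eliminate defend B.
Row route B is strictly dominated by row route C (1>-2); eliminate route B.
Row route A is strictly dominated by row route C (1>-4); eliminate route A.
Only (route C, defend A) remains, with payoff 1.

1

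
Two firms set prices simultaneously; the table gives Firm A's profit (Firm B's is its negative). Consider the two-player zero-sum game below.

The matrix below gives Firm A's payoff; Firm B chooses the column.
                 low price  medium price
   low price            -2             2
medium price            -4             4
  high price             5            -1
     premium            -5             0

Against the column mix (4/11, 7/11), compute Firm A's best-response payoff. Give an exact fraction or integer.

low price: (-2)·(4/11) + (2)·(7/11) = 6/11.
medium price: (-4)·(4/11) + (4)·(7/11) = 12/11.
high price: (5)·(4/11) + (-1)·(7/11) = 13/11.
premium: (-5)·(4/11) + (0)·(7/11) = -20/11.
The best pure response is high price with expected payoff 13/11.

13/11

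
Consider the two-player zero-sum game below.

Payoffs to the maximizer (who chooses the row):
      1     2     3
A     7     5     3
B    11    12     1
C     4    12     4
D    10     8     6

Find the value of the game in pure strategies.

6

Row minima: 3, 1, 4, 6 → the maximizer's maximin is 6.
Column maxima: 11, 12, 6 → the minimizer's minimax is 6.
They coincide at (D, 3), so the value is 6.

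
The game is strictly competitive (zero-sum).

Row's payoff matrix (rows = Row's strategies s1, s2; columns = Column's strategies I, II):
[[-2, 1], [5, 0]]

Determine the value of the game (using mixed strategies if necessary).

Row minima are -2 and 0, so Row's maximin is 0; column maxima are 5 and 1, so Column's minimax is 1. These differ, so the equilibrium is in mixed strategies.
Let Row play s1 with probability p. Column is indifferent when −2p + 5(1−p) = p, giving p = 5/8.
Let Column play I with probability q. Row is indifferent when −2q + (1−q) = 5q, giving q = 1/8.
The value is -2·(1/8) + (1)·(7/8) = 5/8.

5/8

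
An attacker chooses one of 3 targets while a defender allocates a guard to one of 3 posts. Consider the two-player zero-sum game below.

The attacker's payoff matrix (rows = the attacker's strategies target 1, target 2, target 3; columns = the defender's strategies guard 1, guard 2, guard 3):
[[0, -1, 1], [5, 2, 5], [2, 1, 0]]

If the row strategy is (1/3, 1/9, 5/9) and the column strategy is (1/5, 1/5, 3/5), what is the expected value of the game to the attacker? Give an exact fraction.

Against (1/5, 1/5, 3/5), each row's expected payoff is target 1: 2/5; target 2: 22/5; target 3: 3/5.
Taking the (1/3, 1/9, 5/9)-weighted average: (1/3)·(2/5) + (1/9)·(22/5) + (5/9)·(3/5) = 43/45.

43/45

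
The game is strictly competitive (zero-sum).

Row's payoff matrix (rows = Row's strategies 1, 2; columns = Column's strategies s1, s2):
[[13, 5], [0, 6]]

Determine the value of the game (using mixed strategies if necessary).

Row minima are 5 and 0, so Row's maximin is 5; column maxima are 13 and 6, so Column's minimax is 6. These differ, so the equilibrium is in mixed strategies.
Let Row play 1 with probability p. Column is indifferent when 13p = 5p + 6(1−p), giving p = 3/7.
Let Column play s1 with probability q. Row is indifferent when 13q + 5(1−q) = 6(1−q), giving q = 1/14.
The value is 13·(1/14) + (5)·(13/14) = 39/7.

39/7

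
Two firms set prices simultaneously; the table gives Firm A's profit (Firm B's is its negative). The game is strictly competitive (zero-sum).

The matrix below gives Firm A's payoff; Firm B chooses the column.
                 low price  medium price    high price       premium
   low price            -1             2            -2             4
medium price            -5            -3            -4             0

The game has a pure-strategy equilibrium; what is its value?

Row minima: -2, -5 → Firm A's maximin is -2.
Column maxima: -1, 2, -2, 4 → Firm B's minimax is -2.
They coincide at (low price, high price), so the value is -2.

-2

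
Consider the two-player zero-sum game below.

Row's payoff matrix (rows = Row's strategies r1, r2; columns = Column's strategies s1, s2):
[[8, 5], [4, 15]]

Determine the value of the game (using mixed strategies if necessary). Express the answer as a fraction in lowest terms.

Row minima are 5 and 4, so Row's maximin is 5; column maxima are 8 and 15, so Column's minimax is 8. These differ, so the equilibrium is in mixed strategies.
Let Row play r1 with probability p. Column is indifferent when 8p + 4(1−p) = 5p + 15(1−p), giving p = 11/14.
Let Column play s1 with probability q. Row is indifferent when 8q + 5(1−q) = 4q + 15(1−q), giving q = 5/7.
The value is 8·(5/7) + (5)·(2/7) = 50/7.

50/7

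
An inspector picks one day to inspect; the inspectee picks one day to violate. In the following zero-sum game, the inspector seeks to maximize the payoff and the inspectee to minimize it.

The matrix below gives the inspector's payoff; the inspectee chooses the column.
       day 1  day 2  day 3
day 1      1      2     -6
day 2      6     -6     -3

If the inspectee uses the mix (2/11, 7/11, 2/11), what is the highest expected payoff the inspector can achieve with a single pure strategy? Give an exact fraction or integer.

day 1: (1)·(2/11) + (2)·(7/11) + (-6)·(2/11) = 4/11.
day 2: (6)·(2/11) + (-6)·(7/11) + (-3)·(2/11) = -36/11.
The best pure response is day 1 with expected payoff 4/11.

4/11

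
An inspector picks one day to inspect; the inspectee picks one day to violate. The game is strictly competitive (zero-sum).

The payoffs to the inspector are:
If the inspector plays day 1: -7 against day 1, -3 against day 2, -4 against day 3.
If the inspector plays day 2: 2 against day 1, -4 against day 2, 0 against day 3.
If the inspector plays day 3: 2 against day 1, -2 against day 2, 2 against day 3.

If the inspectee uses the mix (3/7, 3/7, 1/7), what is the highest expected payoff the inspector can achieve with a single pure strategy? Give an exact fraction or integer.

2/7

day 1: (-7)·(3/7) + (-3)·(3/7) + (-4)·(1/7) = -34/7.
day 2: (2)·(3/7) + (-4)·(3/7) + (0)·(1/7) = -6/7.
day 3: (2)·(3/7) + (-2)·(3/7) + (2)·(1/7) = 2/7.
The best pure response is day 3 with expected payoff 2/7.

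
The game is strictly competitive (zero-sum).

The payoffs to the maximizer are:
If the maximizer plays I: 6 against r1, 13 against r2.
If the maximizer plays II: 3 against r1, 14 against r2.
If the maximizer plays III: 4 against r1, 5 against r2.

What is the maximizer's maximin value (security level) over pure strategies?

The worst-case payoff for each row is I: 6, II: 3, III: 4.
The best of these is 6.

6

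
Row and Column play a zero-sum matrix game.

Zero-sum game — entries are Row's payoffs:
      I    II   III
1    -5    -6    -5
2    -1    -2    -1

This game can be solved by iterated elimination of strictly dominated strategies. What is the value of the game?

-2

Row 1 is strictly dominated by row 2 (-1>-5, -2>-6, -1>-5); eliminate 1.
Column I is strictly dominated by II for Column (-2<-1); eliminate I.
Column III is strictly dominated by II for Column (-2<-1); eliminate III.
Only (2, II) remains, with payoff -2.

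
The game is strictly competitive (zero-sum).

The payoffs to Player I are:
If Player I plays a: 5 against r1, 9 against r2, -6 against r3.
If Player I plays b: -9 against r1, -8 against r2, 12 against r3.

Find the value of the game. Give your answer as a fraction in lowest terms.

3/16

Column r2 is strictly dominated by r1 for Player II (it gives Player I more in every row).
The remaining 2×2 game on (a, b) × (r1, r3) has no saddle point. Let Player I play a with probability p; indifference gives 5p − 9(1−p) = −6p + 12(1−p), so p = 21/32.
Similarly Player II's optimal q on r1 is 9/16, and the value is 5·(9/16) + (-6)·(7/16) = 3/16.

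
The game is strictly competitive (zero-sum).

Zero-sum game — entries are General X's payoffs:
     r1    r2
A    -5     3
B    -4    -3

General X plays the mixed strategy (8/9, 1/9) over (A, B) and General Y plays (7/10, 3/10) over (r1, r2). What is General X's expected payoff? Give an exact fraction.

-49/18

Against (7/10, 3/10), each row's expected payoff is A: -13/5; B: -37/10.
Taking the (8/9, 1/9)-weighted average: (8/9)·(-13/5) + (1/9)·(-37/10) = -49/18.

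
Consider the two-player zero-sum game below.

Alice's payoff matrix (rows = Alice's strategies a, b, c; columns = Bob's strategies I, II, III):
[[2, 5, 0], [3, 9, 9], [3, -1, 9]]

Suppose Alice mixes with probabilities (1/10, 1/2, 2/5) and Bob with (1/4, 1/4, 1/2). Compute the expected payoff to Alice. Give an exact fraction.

Against (1/4, 1/4, 1/2), each row's expected payoff is a: 7/4; b: 15/2; c: 5.
Taking the (1/10, 1/2, 2/5)-weighted average: (1/10)·(7/4) + (1/2)·(15/2) + (2/5)·(5) = 237/40.

237/40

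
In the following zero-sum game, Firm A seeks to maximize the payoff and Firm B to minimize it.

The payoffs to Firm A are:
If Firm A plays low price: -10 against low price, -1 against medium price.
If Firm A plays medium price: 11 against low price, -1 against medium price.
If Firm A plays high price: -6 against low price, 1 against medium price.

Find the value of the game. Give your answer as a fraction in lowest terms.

Row low price is strictly dominated by row high price, so Firm A never plays it.
The remaining 2×2 game on (medium price, high price) × (low price, medium price) has no saddle point. Let Firm A play medium price with probability p; indifference gives 11p − 6(1−p) = −p + (1−p), so p = 7/19.
Similarly Firm B's optimal q on low price is 2/19, and the value is 11·(2/19) + (-1)·(17/19) = 5/19.

5/19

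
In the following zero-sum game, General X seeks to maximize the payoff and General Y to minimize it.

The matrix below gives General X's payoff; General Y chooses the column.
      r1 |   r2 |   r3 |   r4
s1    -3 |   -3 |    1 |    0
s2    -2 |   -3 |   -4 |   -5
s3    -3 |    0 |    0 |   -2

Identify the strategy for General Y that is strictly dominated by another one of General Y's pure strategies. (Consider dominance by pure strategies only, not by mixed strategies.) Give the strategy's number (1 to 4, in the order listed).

3

General Y prefers columns that give General X less. Compare r3 with r4: 0 < 1, -5 < -4, -2 < 0.
So r4 strictly dominates r3 for General Y; r3 is strictly dominated.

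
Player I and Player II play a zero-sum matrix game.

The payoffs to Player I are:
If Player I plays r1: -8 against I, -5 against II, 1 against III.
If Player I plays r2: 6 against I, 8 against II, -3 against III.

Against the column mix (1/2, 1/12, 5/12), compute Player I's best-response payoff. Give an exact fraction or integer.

29/12

r1: (-8)·(1/2) + (-5)·(1/12) + (1)·(5/12) = -4.
r2: (6)·(1/2) + (8)·(1/12) + (-3)·(5/12) = 29/12.
The best pure response is r2 with expected payoff 29/12.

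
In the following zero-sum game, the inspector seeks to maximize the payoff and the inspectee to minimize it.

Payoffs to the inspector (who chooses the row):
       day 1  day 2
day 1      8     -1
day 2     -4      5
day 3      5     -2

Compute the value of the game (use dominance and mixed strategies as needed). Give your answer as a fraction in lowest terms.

2

Row day 3 is strictly dominated by row day 1, so the inspector never plays it.
The remaining 2×2 game on (day 1, day 2) × (day 1, day 2) has no saddle point. Let the inspector play day 1 with probability p; indifference gives 8p − 4(1−p) = −p + 5(1−p), so p = 1/2.
Similarly the inspectee's optimal q on day 1 is 1/3, and the value is 8·(1/3) + (-1)·(2/3) = 2.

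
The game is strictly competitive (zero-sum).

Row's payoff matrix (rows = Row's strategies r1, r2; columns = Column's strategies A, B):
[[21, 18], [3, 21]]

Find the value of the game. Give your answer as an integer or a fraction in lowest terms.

Row minima are 18 and 3, so Row's maximin is 18; column maxima are 21 and 21, so Column's minimax is 21. These differ, so the equilibrium is in mixed strategies.
Let Row play r1 with probability p. Column is indifferent when 21p + 3(1−p) = 18p + 21(1−p), giving p = 6/7.
Let Column play A with probability q. Row is indifferent when 21q + 18(1−q) = 3q + 21(1−q), giving q = 1/7.
The value is 21·(1/7) + (18)·(6/7) = 129/7.

129/7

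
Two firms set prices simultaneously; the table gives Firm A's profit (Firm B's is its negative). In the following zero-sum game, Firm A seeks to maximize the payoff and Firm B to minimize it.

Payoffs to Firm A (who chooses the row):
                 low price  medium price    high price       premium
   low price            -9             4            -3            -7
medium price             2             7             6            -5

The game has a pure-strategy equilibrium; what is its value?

-5

Row minima: -9, -5 → Firm A's maximin is -5.
Column maxima: 2, 7, 6, -5 → Firm B's minimax is -5.
They coincide at (medium price, premium), so the value is -5.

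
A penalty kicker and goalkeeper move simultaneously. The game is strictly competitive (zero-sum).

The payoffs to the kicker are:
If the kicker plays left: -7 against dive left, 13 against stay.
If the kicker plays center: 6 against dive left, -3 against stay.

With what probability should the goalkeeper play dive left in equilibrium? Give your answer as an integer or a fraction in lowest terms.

Row minima are -7 and -3, so the kicker's maximin is -3; column maxima are 6 and 13, so the goalkeeper's minimax is 6. These differ, so the equilibrium is in mixed strategies.
Let the goalkeeper play dive left with probability q. The kicker is indifferent when −7q + 13(1−q) = 6q − 3(1−q), giving q = 16/29.

16/29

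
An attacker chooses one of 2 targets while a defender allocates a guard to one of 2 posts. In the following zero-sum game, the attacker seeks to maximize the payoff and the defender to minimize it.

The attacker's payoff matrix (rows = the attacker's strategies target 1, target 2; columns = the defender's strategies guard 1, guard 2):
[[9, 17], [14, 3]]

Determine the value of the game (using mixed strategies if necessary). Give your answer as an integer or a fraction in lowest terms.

Row minima are 9 and 3, so the attacker's maximin is 9; column maxima are 14 and 17, so the defender's minimax is 14. These differ, so the equilibrium is in mixed strategies.
Let the attacker play target 1 with probability p. The defender is indifferent when 9p + 14(1−p) = 17p + 3(1−p), giving p = 11/19.
Let the defender play guard 1 with probability q. The attacker is indifferent when 9q + 17(1−q) = 14q + 3(1−q), giving q = 14/19.
The value is 9·(14/19) + (17)·(5/19) = 211/19.

211/19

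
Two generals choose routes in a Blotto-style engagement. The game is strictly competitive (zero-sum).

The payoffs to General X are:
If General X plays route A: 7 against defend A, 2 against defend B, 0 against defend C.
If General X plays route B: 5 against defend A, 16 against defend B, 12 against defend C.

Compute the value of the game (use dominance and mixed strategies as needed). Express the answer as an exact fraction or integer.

Column defend B is strictly dominated by defend C for General Y (it gives General X more in every row).
The remaining 2×2 game on (route A, route B) × (defend A, defend C) has no saddle point. Let General X play route A with probability p; indifference gives 7p + 5(1−p) = 12(1−p), so p = 1/2.
Similarly General Y's optimal q on defend A is 6/7, and the value is 7·(6/7) + (0)·(1/7) = 6.

6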